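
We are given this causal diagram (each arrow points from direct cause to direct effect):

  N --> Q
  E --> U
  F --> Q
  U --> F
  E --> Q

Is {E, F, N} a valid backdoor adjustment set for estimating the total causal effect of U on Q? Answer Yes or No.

Backdoor paths from U to Q (paths whose first edge points into U):
  P1: U <- E -> Q
Condition 1 (no descendant of U in the set): FAILS — F is a descendant of U.
Condition 2 (every backdoor path blocked by {E, F, N}):
  P1: blocked at fork node E ∈ conditioning set.
{E, F, N} does not satisfy the backdoor criterion.

No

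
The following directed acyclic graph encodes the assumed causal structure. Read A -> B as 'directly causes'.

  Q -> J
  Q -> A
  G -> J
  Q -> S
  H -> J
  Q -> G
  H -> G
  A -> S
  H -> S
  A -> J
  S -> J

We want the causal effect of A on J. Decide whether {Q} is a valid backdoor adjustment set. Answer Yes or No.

Yes

Backdoor paths from A to J (paths whose first edge points into A):
  P1: A <- Q -> S <- H -> G -> J
  P2: A <- Q -> S <- H -> J
  P3: A <- Q -> S -> J
  P4: A <- Q -> G <- H -> S -> J
  P5: A <- Q -> G <- H -> J
  P6: A <- Q -> G -> J
  P7: A <- Q -> J
Condition 1 (no descendant of A in the set): holds — descendants of A are {J, S}; none are in {Q}.
Condition 2 (every backdoor path blocked by {Q}):
  P1: blocked at fork node Q ∈ conditioning set.
  P2: blocked at fork node Q ∈ conditioning set.
  P3: blocked at fork node Q ∈ conditioning set.
  P4: blocked at fork node Q ∈ conditioning set.
  P5: blocked at fork node Q ∈ conditioning set.
  P6: blocked at fork node Q ∈ conditioning set.
  P7: blocked at fork node Q ∈ conditioning set.
{Q} satisfies the backdoor criterion.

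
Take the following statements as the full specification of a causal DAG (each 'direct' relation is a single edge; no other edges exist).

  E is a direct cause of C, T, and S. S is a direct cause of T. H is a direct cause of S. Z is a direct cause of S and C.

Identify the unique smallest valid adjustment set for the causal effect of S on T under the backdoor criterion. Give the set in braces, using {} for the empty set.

{E}

Variables eligible for adjustment (non-descendants of S, excluding S and T): {C, E, H, Z}.
Backdoor paths from S to T:
  P1: S <- E -> T
  P2: S <- Z -> C <- E -> T
The empty set is not sufficient: P1 (S <- E -> T) has no collider blocking it and no conditioned non-collider, so it is open.
Try {E}:
  P1: blocked at fork node E ∈ conditioning set.
  P2: blocked at collider C (neither it nor any descendant is in the conditioning set).
{E} contains no descendant of S and blocks every backdoor path.
No other singleton works — e.g. {H} leaves P1 open — so {E} is the unique smallest valid adjustment set.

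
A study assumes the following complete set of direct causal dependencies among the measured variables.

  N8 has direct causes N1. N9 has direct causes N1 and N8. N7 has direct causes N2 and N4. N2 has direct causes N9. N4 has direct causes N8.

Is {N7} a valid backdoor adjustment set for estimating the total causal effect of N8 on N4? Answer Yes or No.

No

Backdoor paths from N8 to N4 (paths whose first edge points into N8):
  P1: N8 <- N1 -> N9 -> N2 -> N7 <- N4
Condition 1 (no descendant of N8 in the set): FAILS — N7 is a descendant of N8.
Condition 2 (every backdoor path blocked by {N7}):
  P1: open — collider(s) N7 are conditioned on (or have a conditioned descendant) and no non-collider on the path is in the set.
{N7} does not satisfy the backdoor criterion.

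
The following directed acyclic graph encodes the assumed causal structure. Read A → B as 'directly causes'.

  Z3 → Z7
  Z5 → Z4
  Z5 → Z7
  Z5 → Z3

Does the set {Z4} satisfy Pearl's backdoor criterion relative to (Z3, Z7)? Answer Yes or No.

Backdoor paths from Z3 to Z7 (paths whose first edge points into Z3):
  P1: Z3 <- Z5 -> Z7
Condition 1 (no descendant of Z3 in the set): holds — descendants of Z3 are {Z7}; none are in {Z4}.
Condition 2 (every backdoor path blocked by {Z4}):
  P1: open — no interior node is in the conditioning set.
{Z4} does not satisfy the backdoor criterion.

No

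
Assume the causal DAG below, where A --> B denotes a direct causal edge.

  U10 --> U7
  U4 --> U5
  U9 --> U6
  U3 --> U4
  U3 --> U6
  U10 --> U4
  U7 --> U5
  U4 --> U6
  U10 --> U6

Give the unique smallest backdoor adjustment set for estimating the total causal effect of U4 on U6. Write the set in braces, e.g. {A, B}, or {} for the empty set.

{U10, U3}

Variables eligible for adjustment (non-descendants of U4, excluding U4 and U6): {U10, U3, U7, U9}.
Backdoor paths from U4 to U6:
  P1: U4 <- U10 -> U6
  P2: U4 <- U3 -> U6
The empty set is not sufficient: P1 (U4 <- U10 -> U6) has no collider blocking it and no conditioned non-collider, so it is open.
Try {U10, U3}:
  P1: blocked at fork node U10 ∈ conditioning set.
  P2: blocked at fork node U3 ∈ conditioning set.
{U10, U3} contains no descendant of U4 and blocks every backdoor path.
Every element of {U10, U3} is needed (dropping U10 leaves P1 open; dropping U3 leaves P2 open), so no proper subset is valid.
Among all size-2 subsets of the eligible variables, only {U10, U3} blocks every backdoor path, so it is the unique smallest valid adjustment set.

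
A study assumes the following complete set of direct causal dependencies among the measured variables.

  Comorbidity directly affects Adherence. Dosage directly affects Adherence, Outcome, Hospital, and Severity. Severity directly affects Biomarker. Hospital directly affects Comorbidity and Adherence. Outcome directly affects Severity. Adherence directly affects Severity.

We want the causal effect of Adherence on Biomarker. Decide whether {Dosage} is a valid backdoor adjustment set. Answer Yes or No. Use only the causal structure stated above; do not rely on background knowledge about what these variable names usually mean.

Backdoor paths from Adherence to Biomarker (paths whose first edge points into Adherence):
  P1: Adherence <- Dosage -> Outcome -> Severity -> Biomarker
  P2: Adherence <- Dosage -> Severity -> Biomarker
  P3: Adherence <- Hospital <- Dosage -> Outcome -> Severity -> Biomarker
  P4: Adherence <- Hospital <- Dosage -> Severity -> Biomarker
  P5: Adherence <- Comorbidity <- Hospital <- Dosage -> Outcome -> Severity -> Biomarker
  P6: Adherence <- Comorbidity <- Hospital <- Dosage -> Severity -> Biomarker
Condition 1 (no descendant of Adherence in the set): holds — descendants of Adherence are {Biomarker, Severity}; none are in {Dosage}.
Condition 2 (every backdoor path blocked by {Dosage}):
  P1: blocked at fork node Dosage ∈ conditioning set.
  P2: blocked at fork node Dosage ∈ conditioning set.
  P3: blocked at fork node Dosage ∈ conditioning set.
  P4: blocked at fork node Dosage ∈ conditioning set.
  P5: blocked at fork node Dosage ∈ conditioning set.
  P6: blocked at fork node Dosage ∈ conditioning set.
{Dosage} satisfies the backdoor criterion.

Yes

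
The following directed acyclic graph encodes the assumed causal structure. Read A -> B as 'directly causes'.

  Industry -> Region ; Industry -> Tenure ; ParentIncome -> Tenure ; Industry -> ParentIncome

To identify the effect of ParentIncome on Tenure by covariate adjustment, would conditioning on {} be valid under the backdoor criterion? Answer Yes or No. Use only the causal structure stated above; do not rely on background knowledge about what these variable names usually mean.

No

Backdoor paths from ParentIncome to Tenure (paths whose first edge points into ParentIncome):
  P1: ParentIncome <- Industry -> Tenure
Condition 1 (no descendant of ParentIncome in the set): holds — descendants of ParentIncome are {Tenure}; none are in {}.
Condition 2 (every backdoor path blocked by {}):
  P1: open — no interior node is in the conditioning set.
{} does not satisfy the backdoor criterion.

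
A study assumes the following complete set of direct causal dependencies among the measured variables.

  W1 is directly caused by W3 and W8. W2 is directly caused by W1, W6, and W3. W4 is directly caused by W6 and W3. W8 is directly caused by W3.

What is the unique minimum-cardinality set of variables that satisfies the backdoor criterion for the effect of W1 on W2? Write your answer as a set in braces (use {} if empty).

{W3}

Variables eligible for adjustment (non-descendants of W1, excluding W1 and W2): {W3, W4, W6, W8}.
Backdoor paths from W1 to W2:
  P1: W1 <- W3 -> W2
  P2: W1 <- W3 -> W4 <- W6 -> W2
  P3: W1 <- W8 <- W3 -> W2
  P4: W1 <- W8 <- W3 -> W4 <- W6 -> W2
The empty set is not sufficient: P1 (W1 <- W3 -> W2) has no collider blocking it and no conditioned non-collider, so it is open.
Try {W3}:
  P1: blocked at fork node W3 ∈ conditioning set.
  P2: blocked at fork node W3 ∈ conditioning set.
  P3: blocked at fork node W3 ∈ conditioning set.
  P4: blocked at fork node W3 ∈ conditioning set.
{W3} contains no descendant of W1 and blocks every backdoor path.
No other singleton works — e.g. {W8} leaves P1 open — so {W3} is the unique smallest valid adjustment set.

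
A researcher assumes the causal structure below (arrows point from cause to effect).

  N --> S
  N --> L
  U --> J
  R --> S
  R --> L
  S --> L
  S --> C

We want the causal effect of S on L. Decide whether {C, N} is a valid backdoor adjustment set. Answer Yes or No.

Backdoor paths from S to L (paths whose first edge points into S):
  P1: S <- N -> L
  P2: S <- R -> L
Condition 1 (no descendant of S in the set): FAILS — C is a descendant of S.
Condition 2 (every backdoor path blocked by {C, N}):
  P1: blocked at fork node N ∈ conditioning set.
  P2: open — no interior node is in the conditioning set.
{C, N} does not satisfy the backdoor criterion.

No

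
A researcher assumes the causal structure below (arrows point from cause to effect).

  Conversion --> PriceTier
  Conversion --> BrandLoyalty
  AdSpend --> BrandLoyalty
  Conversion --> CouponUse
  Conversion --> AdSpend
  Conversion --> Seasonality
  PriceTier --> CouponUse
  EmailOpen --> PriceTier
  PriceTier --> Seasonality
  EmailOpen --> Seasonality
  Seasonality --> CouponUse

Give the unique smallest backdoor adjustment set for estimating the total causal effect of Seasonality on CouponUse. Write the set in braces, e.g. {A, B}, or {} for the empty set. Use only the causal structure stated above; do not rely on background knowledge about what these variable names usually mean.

Variables eligible for adjustment (non-descendants of Seasonality, excluding Seasonality and CouponUse): {AdSpend, BrandLoyalty, Conversion, EmailOpen, PriceTier}.
Backdoor paths from Seasonality to CouponUse:
  P1: Seasonality <- EmailOpen -> PriceTier <- Conversion -> CouponUse
  P2: Seasonality <- EmailOpen -> PriceTier -> CouponUse
  P3: Seasonality <- Conversion -> PriceTier -> CouponUse
  P4: Seasonality <- Conversion -> CouponUse
  P5: Seasonality <- PriceTier <- Conversion -> CouponUse
  P6: Seasonality <- PriceTier -> CouponUse
The empty set is not sufficient: P2 (Seasonality <- EmailOpen -> PriceTier -> CouponUse) has no collider blocking it and no conditioned non-collider, so it is open.
Try {Conversion, PriceTier}:
  P1: blocked at fork node Conversion ∈ conditioning set.
  P2: blocked at chain node PriceTier ∈ conditioning set.
  P3: blocked at fork node Conversion ∈ conditioning set.
  P4: blocked at fork node Conversion ∈ conditioning set.
  P5: blocked at chain node PriceTier ∈ conditioning set.
  P6: blocked at fork node PriceTier ∈ conditioning set.
{Conversion, PriceTier} contains no descendant of Seasonality and blocks every backdoor path.
Every element of {Conversion, PriceTier} is needed (dropping Conversion leaves P1 open; dropping PriceTier leaves P2 open), so no proper subset is valid.
Among all size-2 subsets of the eligible variables, only {Conversion, PriceTier} blocks every backdoor path, so it is the unique smallest valid adjustment set.

{Conversion, PriceTier}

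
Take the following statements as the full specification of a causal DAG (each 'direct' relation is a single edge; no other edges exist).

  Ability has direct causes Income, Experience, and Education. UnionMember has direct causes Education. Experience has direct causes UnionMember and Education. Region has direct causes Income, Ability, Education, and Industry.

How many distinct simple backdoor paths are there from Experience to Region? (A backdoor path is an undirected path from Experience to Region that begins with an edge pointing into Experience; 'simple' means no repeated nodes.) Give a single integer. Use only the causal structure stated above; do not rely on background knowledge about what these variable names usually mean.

A backdoor path from Experience to Region is any simple undirected path whose first edge points into Experience (i.e. leaves Experience via a parent).
Parents of Experience: {Education, UnionMember}.
Enumerating:
  P1: Experience <- Education -> Ability <- Income -> Region
  P2: Experience <- Education -> Ability -> Region
  P3: Experience <- Education -> Region
  P4: Experience <- UnionMember <- Education -> Ability <- Income -> Region
  P5: Experience <- UnionMember <- Education -> Ability -> Region
  P6: Experience <- UnionMember <- Education -> Region
That exhausts the simple backdoor paths. Count: 6.

6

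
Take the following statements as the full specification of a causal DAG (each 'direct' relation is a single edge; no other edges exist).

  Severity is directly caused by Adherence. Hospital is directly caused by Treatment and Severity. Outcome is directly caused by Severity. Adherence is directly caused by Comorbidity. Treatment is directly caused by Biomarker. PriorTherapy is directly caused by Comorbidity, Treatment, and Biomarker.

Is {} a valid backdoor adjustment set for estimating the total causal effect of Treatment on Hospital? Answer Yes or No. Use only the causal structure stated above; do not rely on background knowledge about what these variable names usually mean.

Yes

Backdoor paths from Treatment to Hospital (paths whose first edge points into Treatment):
  P1: Treatment <- Biomarker -> PriorTherapy <- Comorbidity -> Adherence -> Severity -> Hospital
Condition 1 (no descendant of Treatment in the set): holds — descendants of Treatment are {Hospital, PriorTherapy}; none are in {}.
Condition 2 (every backdoor path blocked by {}):
  P1: blocked at collider PriorTherapy (neither it nor any descendant is in the conditioning set).
{} satisfies the backdoor criterion.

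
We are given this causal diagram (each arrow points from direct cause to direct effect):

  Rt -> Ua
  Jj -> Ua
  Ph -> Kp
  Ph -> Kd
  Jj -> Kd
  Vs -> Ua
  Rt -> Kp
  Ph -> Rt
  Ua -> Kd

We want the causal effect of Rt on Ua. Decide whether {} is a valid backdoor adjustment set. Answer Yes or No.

Backdoor paths from Rt to Ua (paths whose first edge points into Rt):
  P1: Rt <- Ph -> Kd <- Jj -> Ua
  P2: Rt <- Ph -> Kd <- Ua
Condition 1 (no descendant of Rt in the set): holds — descendants of Rt are {Kd, Kp, Ua}; none are in {}.
Condition 2 (every backdoor path blocked by {}):
  P1: blocked at collider Kd (neither it nor any descendant is in the conditioning set).
  P2: blocked at collider Kd (neither it nor any descendant is in the conditioning set).
{} satisfies the backdoor criterion.

Yes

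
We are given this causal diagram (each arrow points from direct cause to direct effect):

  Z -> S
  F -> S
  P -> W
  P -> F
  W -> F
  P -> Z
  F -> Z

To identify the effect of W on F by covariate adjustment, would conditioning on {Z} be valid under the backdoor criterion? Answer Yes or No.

No

Backdoor paths from W to F (paths whose first edge points into W):
  P1: W <- P -> F
  P2: W <- P -> Z <- F
  P3: W <- P -> Z -> S <- F
Condition 1 (no descendant of W in the set): FAILS — Z is a descendant of W.
Condition 2 (every backdoor path blocked by {Z}):
  P1: open — no interior node is in the conditioning set.
  P2: open — collider(s) Z are conditioned on (or have a conditioned descendant) and no non-collider on the path is in the set.
  P3: blocked at chain node Z ∈ conditioning set.
{Z} does not satisfy the backdoor criterion.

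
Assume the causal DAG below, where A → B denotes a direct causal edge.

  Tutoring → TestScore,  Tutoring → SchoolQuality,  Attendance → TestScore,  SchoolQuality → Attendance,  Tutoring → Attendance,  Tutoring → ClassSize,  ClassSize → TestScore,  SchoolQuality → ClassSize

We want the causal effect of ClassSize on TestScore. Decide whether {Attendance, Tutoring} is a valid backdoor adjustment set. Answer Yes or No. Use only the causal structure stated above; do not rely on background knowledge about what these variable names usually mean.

Yes

Backdoor paths from ClassSize to TestScore (paths whose first edge points into ClassSize):
  P1: ClassSize <- Tutoring -> SchoolQuality -> Attendance -> TestScore
  P2: ClassSize <- Tutoring -> Attendance -> TestScore
  P3: ClassSize <- Tutoring -> TestScore
  P4: ClassSize <- SchoolQuality <- Tutoring -> Attendance -> TestScore
  P5: ClassSize <- SchoolQuality <- Tutoring -> TestScore
  P6: ClassSize <- SchoolQuality -> Attendance <- Tutoring -> TestScore
  P7: ClassSize <- SchoolQuality -> Attendance -> TestScore
Condition 1 (no descendant of ClassSize in the set): holds — descendants of ClassSize are {TestScore}; none are in {Attendance, Tutoring}.
Condition 2 (every backdoor path blocked by {Attendance, Tutoring}):
  P1: blocked at fork node Tutoring ∈ conditioning set.
  P2: blocked at fork node Tutoring ∈ conditioning set.
  P3: blocked at fork node Tutoring ∈ conditioning set.
  P4: blocked at fork node Tutoring ∈ conditioning set.
  P5: blocked at fork node Tutoring ∈ conditioning set.
  P6: blocked at fork node Tutoring ∈ conditioning set.
  P7: blocked at chain node Attendance ∈ conditioning set.
{Attendance, Tutoring} satisfies the backdoor criterion.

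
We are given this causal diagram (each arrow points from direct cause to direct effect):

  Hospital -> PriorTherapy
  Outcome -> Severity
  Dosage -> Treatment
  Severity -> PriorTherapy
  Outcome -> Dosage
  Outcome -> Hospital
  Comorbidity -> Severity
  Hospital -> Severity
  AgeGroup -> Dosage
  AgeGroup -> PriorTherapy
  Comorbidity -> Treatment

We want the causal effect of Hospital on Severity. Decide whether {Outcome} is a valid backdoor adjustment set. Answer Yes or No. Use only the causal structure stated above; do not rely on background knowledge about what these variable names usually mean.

Yes

Backdoor paths from Hospital to Severity (paths whose first edge points into Hospital):
  P1: Hospital <- Outcome -> Dosage <- AgeGroup -> PriorTherapy <- Severity
  P2: Hospital <- Outcome -> Dosage -> Treatment <- Comorbidity -> Severity
  P3: Hospital <- Outcome -> Severity
Condition 1 (no descendant of Hospital in the set): holds — descendants of Hospital are {PriorTherapy, Severity}; none are in {Outcome}.
Condition 2 (every backdoor path blocked by {Outcome}):
  P1: blocked at fork node Outcome ∈ conditioning set.
  P2: blocked at fork node Outcome ∈ conditioning set.
  P3: blocked at fork node Outcome ∈ conditioning set.
{Outcome} satisfies the backdoor criterion.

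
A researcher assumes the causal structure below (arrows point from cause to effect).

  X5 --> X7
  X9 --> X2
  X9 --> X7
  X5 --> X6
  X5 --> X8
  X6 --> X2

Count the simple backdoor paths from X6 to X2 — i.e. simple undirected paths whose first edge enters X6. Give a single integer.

1

A backdoor path from X6 to X2 is any simple undirected path whose first edge points into X6 (i.e. leaves X6 via a parent).
Parents of X6: {X5}.
Enumerating:
  P1: X6 <- X5 -> X7 <- X9 -> X2
That exhausts the simple backdoor paths. Count: 1.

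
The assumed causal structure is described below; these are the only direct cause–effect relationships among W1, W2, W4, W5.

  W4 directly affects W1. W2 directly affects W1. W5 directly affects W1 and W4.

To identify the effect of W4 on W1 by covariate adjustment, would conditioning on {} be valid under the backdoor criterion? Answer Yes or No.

No

Backdoor paths from W4 to W1 (paths whose first edge points into W4):
  P1: W4 <- W5 -> W1
Condition 1 (no descendant of W4 in the set): holds — descendants of W4 are {W1}; none are in {}.
Condition 2 (every backdoor path blocked by {}):
  P1: open — no interior node is in the conditioning set.
{} does not satisfy the backdoor criterion.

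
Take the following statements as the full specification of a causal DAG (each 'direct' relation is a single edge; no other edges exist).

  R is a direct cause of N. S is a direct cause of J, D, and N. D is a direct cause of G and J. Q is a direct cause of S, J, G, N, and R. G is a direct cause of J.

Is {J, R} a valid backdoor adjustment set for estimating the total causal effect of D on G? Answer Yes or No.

Backdoor paths from D to G (paths whose first edge points into D):
  P1: D <- S <- Q -> G
  P2: D <- S <- Q -> J <- G
  P3: D <- S -> N <- Q -> G
  P4: D <- S -> N <- Q -> J <- G
  P5: D <- S -> N <- R <- Q -> G
  P6: D <- S -> N <- R <- Q -> J <- G
  P7: D <- S -> J <- Q -> G
  P8: D <- S -> J <- G
Condition 1 (no descendant of D in the set): FAILS — J is a descendant of D.
Condition 2 (every backdoor path blocked by {J, R}):
  P1: open — no interior node is in the conditioning set.
  P2: open — collider(s) J are conditioned on (or have a conditioned descendant) and no non-collider on the path is in the set.
  P3: blocked at collider N (neither it nor any descendant is in the conditioning set).
  P4: blocked at collider N (neither it nor any descendant is in the conditioning set).
  P5: blocked at collider N (neither it nor any descendant is in the conditioning set).
  P6: blocked at collider N (neither it nor any descendant is in the conditioning set).
  P7: open — collider(s) J are conditioned on (or have a conditioned descendant) and no non-collider on the path is in the set.
  P8: open — collider(s) J are conditioned on (or have a conditioned descendant) and no non-collider on the path is in the set.
{J, R} does not satisfy the backdoor criterion.

No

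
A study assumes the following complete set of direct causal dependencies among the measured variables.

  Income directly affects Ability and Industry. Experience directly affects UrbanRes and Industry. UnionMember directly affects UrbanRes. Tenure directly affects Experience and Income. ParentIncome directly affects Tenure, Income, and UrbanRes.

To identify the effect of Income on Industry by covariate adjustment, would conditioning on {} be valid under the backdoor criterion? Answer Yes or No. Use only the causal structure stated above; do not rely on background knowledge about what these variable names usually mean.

Backdoor paths from Income to Industry (paths whose first edge points into Income):
  P1: Income <- ParentIncome -> Tenure -> Experience -> Industry
  P2: Income <- ParentIncome -> UrbanRes <- Experience -> Industry
  P3: Income <- Tenure <- ParentIncome -> UrbanRes <- Experience -> Industry
  P4: Income <- Tenure -> Experience -> Industry
Condition 1 (no descendant of Income in the set): holds — descendants of Income are {Ability, Industry}; none are in {}.
Condition 2 (every backdoor path blocked by {}):
  P1: open — no interior node is in the conditioning set.
  P2: blocked at collider UrbanRes (neither it nor any descendant is in the conditioning set).
  P3: blocked at collider UrbanRes (neither it nor any descendant is in the conditioning set).
  P4: open — no interior node is in the conditioning set.
{} does not satisfy the backdoor criterion.

No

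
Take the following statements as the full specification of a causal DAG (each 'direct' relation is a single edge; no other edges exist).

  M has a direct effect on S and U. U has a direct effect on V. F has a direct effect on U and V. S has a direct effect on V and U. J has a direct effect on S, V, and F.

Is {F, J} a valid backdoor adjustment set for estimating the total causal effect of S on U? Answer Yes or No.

No

Backdoor paths from S to U (paths whose first edge points into S):
  P1: S <- J -> F -> U
  P2: S <- J -> F -> V <- U
  P3: S <- J -> V <- F -> U
  P4: S <- J -> V <- U
  P5: S <- M -> U
Condition 1 (no descendant of S in the set): holds — descendants of S are {U, V}; none are in {F, J}.
Condition 2 (every backdoor path blocked by {F, J}):
  P1: blocked at fork node J ∈ conditioning set.
  P2: blocked at fork node J ∈ conditioning set.
  P3: blocked at fork node J ∈ conditioning set.
  P4: blocked at fork node J ∈ conditioning set.
  P5: open — no interior node is in the conditioning set.
{F, J} does not satisfy the backdoor criterion.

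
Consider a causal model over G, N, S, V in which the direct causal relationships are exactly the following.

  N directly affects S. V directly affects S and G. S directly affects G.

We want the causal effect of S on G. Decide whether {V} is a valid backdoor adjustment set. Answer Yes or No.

Yes

Backdoor paths from S to G (paths whose first edge points into S):
  P1: S <- V -> G
Condition 1 (no descendant of S in the set): holds — descendants of S are {G}; none are in {V}.
Condition 2 (every backdoor path blocked by {V}):
  P1: blocked at fork node V ∈ conditioning set.
{V} satisfies the backdoor criterion.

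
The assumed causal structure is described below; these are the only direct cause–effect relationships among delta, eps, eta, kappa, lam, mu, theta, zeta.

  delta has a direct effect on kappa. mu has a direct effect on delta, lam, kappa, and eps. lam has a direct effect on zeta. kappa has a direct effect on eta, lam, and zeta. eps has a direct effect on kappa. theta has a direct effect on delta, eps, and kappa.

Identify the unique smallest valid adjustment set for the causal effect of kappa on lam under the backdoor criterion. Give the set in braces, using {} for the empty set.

Variables eligible for adjustment (non-descendants of kappa, excluding kappa and lam): {delta, eps, mu, theta}.
Backdoor paths from kappa to lam:
  P1: kappa <- mu -> lam
  P2: kappa <- theta -> delta <- mu -> lam
  P3: kappa <- theta -> eps <- mu -> lam
  P4: kappa <- delta <- mu -> lam
  P5: kappa <- delta <- theta -> eps <- mu -> lam
  P6: kappa <- eps <- mu -> lam
  P7: kappa <- eps <- theta -> delta <- mu -> lam
The empty set is not sufficient: P1 (kappa <- mu -> lam) has no collider blocking it and no conditioned non-collider, so it is open.
Try {mu}:
  P1: blocked at fork node mu ∈ conditioning set.
  P2: blocked at collider delta (neither it nor any descendant is in the conditioning set).
  P3: blocked at collider eps (neither it nor any descendant is in the conditioning set).
  P4: blocked at fork node mu ∈ conditioning set.
  P5: blocked at collider eps (neither it nor any descendant is in the conditioning set).
  P6: blocked at fork node mu ∈ conditioning set.
  P7: blocked at collider delta (neither it nor any descendant is in the conditioning set).
{mu} contains no descendant of kappa and blocks every backdoor path.
No other singleton works — e.g. {theta} leaves P1 open — so {mu} is the unique smallest valid adjustment set.

{mu}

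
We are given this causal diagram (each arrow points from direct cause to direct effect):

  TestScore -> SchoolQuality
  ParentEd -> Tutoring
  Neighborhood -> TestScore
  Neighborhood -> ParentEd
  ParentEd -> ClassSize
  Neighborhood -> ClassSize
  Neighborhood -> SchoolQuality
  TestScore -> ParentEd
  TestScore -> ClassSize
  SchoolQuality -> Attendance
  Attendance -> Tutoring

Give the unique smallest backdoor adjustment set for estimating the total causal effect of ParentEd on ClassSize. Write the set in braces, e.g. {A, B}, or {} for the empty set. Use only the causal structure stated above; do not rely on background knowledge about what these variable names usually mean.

{Neighborhood, TestScore}

Variables eligible for adjustment (non-descendants of ParentEd, excluding ParentEd and ClassSize): {Attendance, Neighborhood, SchoolQuality, TestScore}.
Backdoor paths from ParentEd to ClassSize:
  P1: ParentEd <- Neighborhood -> TestScore -> ClassSize
  P2: ParentEd <- Neighborhood -> SchoolQuality <- TestScore -> ClassSize
  P3: ParentEd <- Neighborhood -> ClassSize
  P4: ParentEd <- TestScore <- Neighborhood -> ClassSize
  P5: ParentEd <- TestScore -> SchoolQuality <- Neighborhood -> ClassSize
  P6: ParentEd <- TestScore -> ClassSize
The empty set is not sufficient: P1 (ParentEd <- Neighborhood -> TestScore -> ClassSize) has no collider blocking it and no conditioned non-collider, so it is open.
Try {Neighborhood, TestScore}:
  P1: blocked at fork node Neighborhood ∈ conditioning set.
  P2: blocked at fork node Neighborhood ∈ conditioning set.
  P3: blocked at fork node Neighborhood ∈ conditioning set.
  P4: blocked at chain node TestScore ∈ conditioning set.
  P5: blocked at fork node TestScore ∈ conditioning set.
  P6: blocked at fork node TestScore ∈ conditioning set.
{Neighborhood, TestScore} contains no descendant of ParentEd and blocks every backdoor path.
Every element of {Neighborhood, TestScore} is needed (dropping Neighborhood leaves P3 open; dropping TestScore leaves P6 open), so no proper subset is valid.
Among all size-2 subsets of the eligible variables, only {Neighborhood, TestScore} blocks every backdoor path, so it is the unique smallest valid adjustment set.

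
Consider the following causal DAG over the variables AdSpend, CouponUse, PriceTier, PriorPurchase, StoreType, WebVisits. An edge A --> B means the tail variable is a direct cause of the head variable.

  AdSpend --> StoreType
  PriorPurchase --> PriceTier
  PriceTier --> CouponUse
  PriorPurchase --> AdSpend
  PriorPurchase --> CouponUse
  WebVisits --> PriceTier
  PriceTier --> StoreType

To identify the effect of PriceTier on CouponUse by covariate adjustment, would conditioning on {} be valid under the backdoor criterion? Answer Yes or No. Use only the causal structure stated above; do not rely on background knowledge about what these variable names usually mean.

Backdoor paths from PriceTier to CouponUse (paths whose first edge points into PriceTier):
  P1: PriceTier <- PriorPurchase -> CouponUse
Condition 1 (no descendant of PriceTier in the set): holds — descendants of PriceTier are {CouponUse, StoreType}; none are in {}.
Condition 2 (every backdoor path blocked by {}):
  P1: open — no interior node is in the conditioning set.
{} does not satisfy the backdoor criterion.

No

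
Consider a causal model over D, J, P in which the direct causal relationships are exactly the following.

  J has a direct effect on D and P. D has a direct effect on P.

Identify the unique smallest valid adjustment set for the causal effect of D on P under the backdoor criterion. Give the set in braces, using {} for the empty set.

{J}

Variables eligible for adjustment (non-descendants of D, excluding D and P): {J}.
Backdoor paths from D to P:
  P1: D <- J -> P
The empty set is not sufficient: P1 (D <- J -> P) has no collider blocking it and no conditioned non-collider, so it is open.
Try {J}:
  P1: blocked at fork node J ∈ conditioning set.
{J} contains no descendant of D and blocks every backdoor path.
{J} is the unique smallest valid adjustment set.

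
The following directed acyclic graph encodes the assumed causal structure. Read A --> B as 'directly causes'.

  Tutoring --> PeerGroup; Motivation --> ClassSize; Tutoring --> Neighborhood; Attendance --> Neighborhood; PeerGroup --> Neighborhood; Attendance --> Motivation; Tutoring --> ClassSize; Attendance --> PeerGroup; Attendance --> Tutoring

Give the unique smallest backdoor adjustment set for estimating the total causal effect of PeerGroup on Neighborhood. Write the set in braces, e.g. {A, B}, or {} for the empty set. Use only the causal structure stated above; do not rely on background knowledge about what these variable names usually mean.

Variables eligible for adjustment (non-descendants of PeerGroup, excluding PeerGroup and Neighborhood): {Attendance, ClassSize, Motivation, Tutoring}.
Backdoor paths from PeerGroup to Neighborhood:
  P1: PeerGroup <- Attendance -> Motivation -> ClassSize <- Tutoring -> Neighborhood
  P2: PeerGroup <- Attendance -> Tutoring -> Neighborhood
  P3: PeerGroup <- Attendance -> Neighborhood
  P4: PeerGroup <- Tutoring <- Attendance -> Neighborhood
  P5: PeerGroup <- Tutoring -> ClassSize <- Motivation <- Attendance -> Neighborhood
  P6: PeerGroup <- Tutoring -> Neighborhood
The empty set is not sufficient: P2 (PeerGroup <- Attendance -> Tutoring -> Neighborhood) has no collider blocking it and no conditioned non-collider, so it is open.
Try {Attendance, Tutoring}:
  P1: blocked at fork node Attendance ∈ conditioning set.
  P2: blocked at fork node Attendance ∈ conditioning set.
  P3: blocked at fork node Attendance ∈ conditioning set.
  P4: blocked at chain node Tutoring ∈ conditioning set.
  P5: blocked at fork node Tutoring ∈ conditioning set.
  P6: blocked at fork node Tutoring ∈ conditioning set.
{Attendance, Tutoring} contains no descendant of PeerGroup and blocks every backdoor path.
Every element of {Attendance, Tutoring} is needed (dropping Attendance leaves P3 open; dropping Tutoring leaves P6 open), so no proper subset is valid.
Among all size-2 subsets of the eligible variables, only {Attendance, Tutoring} blocks every backdoor path, so it is the unique smallest valid adjustment set.

{Attendance, Tutoring}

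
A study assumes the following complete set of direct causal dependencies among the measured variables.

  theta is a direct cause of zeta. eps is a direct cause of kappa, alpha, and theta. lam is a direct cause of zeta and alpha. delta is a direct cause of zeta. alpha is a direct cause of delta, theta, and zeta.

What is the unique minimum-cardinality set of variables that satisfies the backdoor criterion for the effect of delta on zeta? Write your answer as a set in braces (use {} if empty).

Variables eligible for adjustment (non-descendants of delta, excluding delta and zeta): {alpha, eps, kappa, lam, theta}.
Backdoor paths from delta to zeta:
  P1: delta <- alpha <- lam -> zeta
  P2: delta <- alpha <- eps -> theta -> zeta
  P3: delta <- alpha -> theta -> zeta
  P4: delta <- alpha -> zeta
The empty set is not sufficient: P1 (delta <- alpha <- lam -> zeta) has no collider blocking it and no conditioned non-collider, so it is open.
Try {alpha}:
  P1: blocked at chain node alpha ∈ conditioning set.
  P2: blocked at chain node alpha ∈ conditioning set.
  P3: blocked at fork node alpha ∈ conditioning set.
  P4: blocked at fork node alpha ∈ conditioning set.
{alpha} contains no descendant of delta and blocks every backdoor path.
No other singleton works — e.g. {lam} leaves P2 open — so {alpha} is the unique smallest valid adjustment set.

{alpha}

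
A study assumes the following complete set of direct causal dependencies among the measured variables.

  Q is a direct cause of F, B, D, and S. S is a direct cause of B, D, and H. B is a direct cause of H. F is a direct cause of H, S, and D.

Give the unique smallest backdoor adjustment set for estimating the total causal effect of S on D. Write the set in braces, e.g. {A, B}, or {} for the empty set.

Variables eligible for adjustment (non-descendants of S, excluding S and D): {F, Q}.
Backdoor paths from S to D:
  P1: S <- Q -> F -> D
  P2: S <- Q -> B -> H <- F -> D
  P3: S <- Q -> D
  P4: S <- F <- Q -> D
  P5: S <- F -> H <- B <- Q -> D
  P6: S <- F -> D
The empty set is not sufficient: P1 (S <- Q -> F -> D) has no collider blocking it and no conditioned non-collider, so it is open.
Try {F, Q}:
  P1: blocked at fork node Q ∈ conditioning set.
  P2: blocked at fork node Q ∈ conditioning set.
  P3: blocked at fork node Q ∈ conditioning set.
  P4: blocked at chain node F ∈ conditioning set.
  P5: blocked at fork node F ∈ conditioning set.
  P6: blocked at fork node F ∈ conditioning set.
{F, Q} contains no descendant of S and blocks every backdoor path.
Every element of {F, Q} is needed (dropping F leaves P6 open; dropping Q leaves P3 open), so no proper subset is valid.
Among all size-2 subsets of the eligible variables, only {F, Q} blocks every backdoor path, so it is the unique smallest valid adjustment set.

{F, Q}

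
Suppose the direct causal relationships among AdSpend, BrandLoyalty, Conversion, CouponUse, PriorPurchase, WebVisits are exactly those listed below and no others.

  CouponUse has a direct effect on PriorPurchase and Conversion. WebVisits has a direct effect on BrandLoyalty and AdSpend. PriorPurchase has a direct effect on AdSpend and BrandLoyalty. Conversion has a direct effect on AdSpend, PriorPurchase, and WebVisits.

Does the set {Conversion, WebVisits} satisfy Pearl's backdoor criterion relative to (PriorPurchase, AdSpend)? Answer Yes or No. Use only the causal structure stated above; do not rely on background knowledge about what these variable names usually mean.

Yes

Backdoor paths from PriorPurchase to AdSpend (paths whose first edge points into PriorPurchase):
  P1: PriorPurchase <- CouponUse -> Conversion -> WebVisits -> AdSpend
  P2: PriorPurchase <- CouponUse -> Conversion -> AdSpend
  P3: PriorPurchase <- Conversion -> WebVisits -> AdSpend
  P4: PriorPurchase <- Conversion -> AdSpend
Condition 1 (no descendant of PriorPurchase in the set): holds — descendants of PriorPurchase are {AdSpend, BrandLoyalty}; none are in {Conversion, WebVisits}.
Condition 2 (every backdoor path blocked by {Conversion, WebVisits}):
  P1: blocked at chain node Conversion ∈ conditioning set.
  P2: blocked at chain node Conversion ∈ conditioning set.
  P3: blocked at fork node Conversion ∈ conditioning set.
  P4: blocked at fork node Conversion ∈ conditioning set.
{Conversion, WebVisits} satisfies the backdoor criterion.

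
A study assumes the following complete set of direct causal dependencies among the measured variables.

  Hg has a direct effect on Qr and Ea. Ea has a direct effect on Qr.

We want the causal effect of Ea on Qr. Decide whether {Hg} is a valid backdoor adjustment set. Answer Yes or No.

Yes

Backdoor paths from Ea to Qr (paths whose first edge points into Ea):
  P1: Ea <- Hg -> Qr
Condition 1 (no descendant of Ea in the set): holds — descendants of Ea are {Qr}; none are in {Hg}.
Condition 2 (every backdoor path blocked by {Hg}):
  P1: blocked at fork node Hg ∈ conditioning set.
{Hg} satisfies the backdoor criterion.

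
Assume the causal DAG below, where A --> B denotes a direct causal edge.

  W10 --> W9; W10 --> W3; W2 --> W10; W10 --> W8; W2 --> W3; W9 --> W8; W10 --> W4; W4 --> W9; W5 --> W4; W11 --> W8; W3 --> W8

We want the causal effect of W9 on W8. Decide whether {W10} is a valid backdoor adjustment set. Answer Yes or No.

Backdoor paths from W9 to W8 (paths whose first edge points into W9):
  P1: W9 <- W10 <- W2 -> W3 -> W8
  P2: W9 <- W10 -> W3 -> W8
  P3: W9 <- W10 -> W8
  P4: W9 <- W4 <- W10 <- W2 -> W3 -> W8
  P5: W9 <- W4 <- W10 -> W3 -> W8
  P6: W9 <- W4 <- W10 -> W8
Condition 1 (no descendant of W9 in the set): holds — descendants of W9 are {W8}; none are in {W10}.
Condition 2 (every backdoor path blocked by {W10}):
  P1: blocked at chain node W10 ∈ conditioning set.
  P2: blocked at fork node W10 ∈ conditioning set.
  P3: blocked at fork node W10 ∈ conditioning set.
  P4: blocked at chain node W10 ∈ conditioning set.
  P5: blocked at fork node W10 ∈ conditioning set.
  P6: blocked at fork node W10 ∈ conditioning set.
{W10} satisfies the backdoor criterion.

Yes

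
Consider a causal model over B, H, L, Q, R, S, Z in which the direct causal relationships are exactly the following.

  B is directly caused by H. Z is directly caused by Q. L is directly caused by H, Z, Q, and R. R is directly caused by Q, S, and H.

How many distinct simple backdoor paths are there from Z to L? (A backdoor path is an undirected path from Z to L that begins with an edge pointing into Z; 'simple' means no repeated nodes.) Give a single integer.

3

A backdoor path from Z to L is any simple undirected path whose first edge points into Z (i.e. leaves Z via a parent).
Parents of Z: {Q}.
Enumerating:
  P1: Z <- Q -> R <- H -> L
  P2: Z <- Q -> R -> L
  P3: Z <- Q -> L
That exhausts the simple backdoor paths. Count: 3.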